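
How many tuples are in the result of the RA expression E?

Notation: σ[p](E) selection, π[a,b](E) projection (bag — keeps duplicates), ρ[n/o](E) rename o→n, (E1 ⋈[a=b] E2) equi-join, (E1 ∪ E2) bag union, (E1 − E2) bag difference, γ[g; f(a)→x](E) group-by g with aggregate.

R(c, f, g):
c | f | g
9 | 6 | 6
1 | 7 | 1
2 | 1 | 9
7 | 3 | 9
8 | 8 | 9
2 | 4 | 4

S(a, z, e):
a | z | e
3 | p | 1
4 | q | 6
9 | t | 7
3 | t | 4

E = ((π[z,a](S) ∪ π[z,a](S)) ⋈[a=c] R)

Subexpression sizes:
  S → 4
  π[z,a](S) → 4
  S → 4
  π[z,a](S) → 4
  (π[z,a](S) ∪ π[z,a](S)) → 8
  R → 6
  ((π[z,a](S) ∪ π[z,a](S)) ⋈[a=c] R) → 2

|E| = 2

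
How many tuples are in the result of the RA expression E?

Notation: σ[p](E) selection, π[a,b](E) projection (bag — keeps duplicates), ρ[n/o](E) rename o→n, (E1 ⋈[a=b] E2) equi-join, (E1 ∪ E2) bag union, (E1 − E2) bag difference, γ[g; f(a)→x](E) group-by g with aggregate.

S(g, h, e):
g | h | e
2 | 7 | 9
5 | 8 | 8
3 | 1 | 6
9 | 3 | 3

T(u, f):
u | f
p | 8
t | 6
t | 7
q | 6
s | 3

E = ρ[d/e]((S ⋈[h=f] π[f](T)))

Per-node cardinality:
  S → 4
  T → 5
  π[f](T) → 5
  (S ⋈[h=f] π[f](T)) → 3
  ρ[d/e]((S ⋈[h=f] π[f](T))) → 3

|E| = 3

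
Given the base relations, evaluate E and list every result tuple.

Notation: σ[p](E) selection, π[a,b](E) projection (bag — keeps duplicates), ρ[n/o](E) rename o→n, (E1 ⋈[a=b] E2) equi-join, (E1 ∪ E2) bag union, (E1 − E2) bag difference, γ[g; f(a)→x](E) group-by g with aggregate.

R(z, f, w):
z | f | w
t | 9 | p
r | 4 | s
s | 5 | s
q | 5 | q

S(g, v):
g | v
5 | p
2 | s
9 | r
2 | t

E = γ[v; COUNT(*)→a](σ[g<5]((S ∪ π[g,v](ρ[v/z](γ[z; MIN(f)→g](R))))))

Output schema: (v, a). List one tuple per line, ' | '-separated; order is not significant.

Per-node cardinality:
  S → 4
  R → 4
  γ[z; MIN(f)→g](R) → 4
  ρ[v/z](γ[z; MIN(f)→g](R)) → 4
  π[g,v](ρ[v/z](γ[z; MIN(f)→g](R))) → 4
  (S ∪ π[g,v](ρ[v/z](γ[z; MIN(f)→g](R)))) → 8
  σ[g<5]((S ∪ π[g,v](ρ[v/z](γ[z; MIN(f)→g](R))))) → 3
  γ[v; COUNT(*)→a](σ[g<5]((S ∪ π[g,v](ρ[v/z](γ[z; MIN(f)→g](R)))))) → 3

== RESULT ==
v | a
r | 1
s | 1
t | 1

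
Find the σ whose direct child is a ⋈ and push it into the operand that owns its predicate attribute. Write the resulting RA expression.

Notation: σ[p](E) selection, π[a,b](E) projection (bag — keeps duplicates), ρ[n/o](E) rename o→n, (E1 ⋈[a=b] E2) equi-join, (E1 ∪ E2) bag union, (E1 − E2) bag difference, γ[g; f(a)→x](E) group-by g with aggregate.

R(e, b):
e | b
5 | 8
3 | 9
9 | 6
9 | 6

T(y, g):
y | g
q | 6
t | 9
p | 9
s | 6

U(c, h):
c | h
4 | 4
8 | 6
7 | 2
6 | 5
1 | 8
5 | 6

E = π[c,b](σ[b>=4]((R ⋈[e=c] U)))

σ filters on b, owned by the left side.
E' = π[c,b]((σ[b>=4](R) ⋈[e=c] U))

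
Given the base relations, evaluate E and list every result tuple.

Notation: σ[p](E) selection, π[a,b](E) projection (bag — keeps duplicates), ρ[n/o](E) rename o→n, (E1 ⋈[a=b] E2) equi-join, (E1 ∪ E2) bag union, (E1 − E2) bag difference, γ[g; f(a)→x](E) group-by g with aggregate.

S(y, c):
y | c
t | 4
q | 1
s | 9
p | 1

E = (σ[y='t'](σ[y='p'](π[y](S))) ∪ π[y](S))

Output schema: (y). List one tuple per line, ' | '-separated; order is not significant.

Stepwise |·|:
  S → 4
  π[y](S) → 4
  σ[y='p'](π[y](S)) → 1
  σ[y='t'](σ[y='p'](π[y](S))) → 0
  S → 4
  π[y](S) → 4
  (σ[y='t'](σ[y='p'](π[y](S))) ∪ π[y](S)) → 4

== RESULT ==
y
p
q
s
t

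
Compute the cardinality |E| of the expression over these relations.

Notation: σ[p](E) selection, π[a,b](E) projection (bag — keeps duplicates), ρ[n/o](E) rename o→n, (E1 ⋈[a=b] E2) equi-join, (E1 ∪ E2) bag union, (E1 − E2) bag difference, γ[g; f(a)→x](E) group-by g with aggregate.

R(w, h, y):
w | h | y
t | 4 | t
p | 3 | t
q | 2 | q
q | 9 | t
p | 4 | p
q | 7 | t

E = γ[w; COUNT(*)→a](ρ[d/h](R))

Stepwise |·|:
  R → 6
  ρ[d/h](R) → 6
  γ[w; COUNT(*)→a](ρ[d/h](R)) → 3

|E| = 3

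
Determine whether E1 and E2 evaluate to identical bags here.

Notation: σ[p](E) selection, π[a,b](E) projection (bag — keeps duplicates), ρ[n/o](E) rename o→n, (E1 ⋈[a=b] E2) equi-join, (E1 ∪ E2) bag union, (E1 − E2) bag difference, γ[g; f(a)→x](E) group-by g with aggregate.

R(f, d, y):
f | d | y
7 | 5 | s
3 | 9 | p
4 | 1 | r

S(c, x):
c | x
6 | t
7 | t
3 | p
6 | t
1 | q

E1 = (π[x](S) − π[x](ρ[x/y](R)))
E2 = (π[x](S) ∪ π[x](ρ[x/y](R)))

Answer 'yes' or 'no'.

E1 row counts bottom-up:
  S → 5
  π[x](S) → 5
  R → 3
  ρ[x/y](R) → 3
  π[x](ρ[x/y](R)) → 3
  (π[x](S) − π[x](ρ[x/y](R))) → 4
E2 row counts bottom-up:
  S → 5
  π[x](S) → 5
  R → 3
  ρ[x/y](R) → 3
  π[x](ρ[x/y](R)) → 3
  (π[x](S) ∪ π[x](ρ[x/y](R))) → 8

E1 result:
x
q
t
t
t
E2 result:
x
p
p
q
r
s
t
t
t
Witness: ('s',) appears 0× in E1 but 1× in E2.

no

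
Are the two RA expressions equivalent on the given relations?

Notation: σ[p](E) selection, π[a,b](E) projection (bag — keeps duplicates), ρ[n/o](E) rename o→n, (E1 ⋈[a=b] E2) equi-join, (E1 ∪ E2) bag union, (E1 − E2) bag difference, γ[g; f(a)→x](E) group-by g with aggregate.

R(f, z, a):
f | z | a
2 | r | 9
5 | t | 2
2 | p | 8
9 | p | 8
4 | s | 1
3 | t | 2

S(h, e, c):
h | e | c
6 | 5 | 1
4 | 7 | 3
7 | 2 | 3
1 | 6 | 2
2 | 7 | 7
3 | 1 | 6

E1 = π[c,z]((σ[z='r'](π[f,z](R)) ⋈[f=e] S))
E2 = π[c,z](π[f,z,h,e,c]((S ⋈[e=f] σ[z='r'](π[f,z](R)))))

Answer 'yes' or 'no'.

E1 per-node cardinality:
  R → 6
  π[f,z](R) → 6
  σ[z='r'](π[f,z](R)) → 1
  S → 6
  (σ[z='r'](π[f,z](R)) ⋈[f=e] S) → 1
  π[c,z]((σ[z='r'](π[f,z](R)) ⋈[f=e] S)) → 1
E2 per-node cardinality:
  S → 6
  R → 6
  π[f,z](R) → 6
  σ[z='r'](π[f,z](R)) → 1
  (S ⋈[e=f] σ[z='r'](π[f,z](R))) → 1
  π[f,z,h,e,c]((S ⋈[e=f] σ[z='r'](π[f,z](R)))) → 1
  π[c,z](π[f,z,h,e,c]((S ⋈[e=f] σ[z='r'](π[f,z](R))))) → 1

E1 and E2 produce the same multiset:
c | z
3 | r

yes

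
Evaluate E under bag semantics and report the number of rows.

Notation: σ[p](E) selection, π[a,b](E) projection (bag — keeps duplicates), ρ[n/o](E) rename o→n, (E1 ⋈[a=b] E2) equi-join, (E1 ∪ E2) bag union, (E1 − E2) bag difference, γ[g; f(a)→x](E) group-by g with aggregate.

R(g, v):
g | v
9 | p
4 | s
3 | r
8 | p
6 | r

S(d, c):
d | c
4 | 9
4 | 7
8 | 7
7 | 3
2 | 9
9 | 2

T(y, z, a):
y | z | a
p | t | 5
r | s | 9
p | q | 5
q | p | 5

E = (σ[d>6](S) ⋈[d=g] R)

Row counts bottom-up:
  S → 6
  σ[d>6](S) → 3
  R → 5
  (σ[d>6](S) ⋈[d=g] R) → 2

|E| = 2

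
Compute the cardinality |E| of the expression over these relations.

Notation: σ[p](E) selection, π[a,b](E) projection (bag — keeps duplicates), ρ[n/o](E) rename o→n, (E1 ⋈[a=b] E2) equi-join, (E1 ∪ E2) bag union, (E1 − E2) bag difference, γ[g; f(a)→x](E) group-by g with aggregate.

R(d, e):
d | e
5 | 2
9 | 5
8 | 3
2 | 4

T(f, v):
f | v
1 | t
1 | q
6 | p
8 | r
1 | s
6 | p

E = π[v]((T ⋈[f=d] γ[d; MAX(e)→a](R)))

Per-node cardinality:
  T → 6
  R → 4
  γ[d; MAX(e)→a](R) → 4
  (T ⋈[f=d] γ[d; MAX(e)→a](R)) → 1
  π[v]((T ⋈[f=d] γ[d; MAX(e)→a](R))) → 1

|E| = 1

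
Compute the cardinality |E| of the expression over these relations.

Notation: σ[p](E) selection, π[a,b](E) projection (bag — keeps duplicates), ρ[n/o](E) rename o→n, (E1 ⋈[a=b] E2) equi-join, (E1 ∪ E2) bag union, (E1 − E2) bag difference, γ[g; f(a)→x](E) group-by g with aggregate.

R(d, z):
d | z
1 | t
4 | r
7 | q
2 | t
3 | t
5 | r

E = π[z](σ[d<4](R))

Subexpression sizes:
  R → 6
  σ[d<4](R) → 3
  π[z](σ[d<4](R)) → 3

|E| = 3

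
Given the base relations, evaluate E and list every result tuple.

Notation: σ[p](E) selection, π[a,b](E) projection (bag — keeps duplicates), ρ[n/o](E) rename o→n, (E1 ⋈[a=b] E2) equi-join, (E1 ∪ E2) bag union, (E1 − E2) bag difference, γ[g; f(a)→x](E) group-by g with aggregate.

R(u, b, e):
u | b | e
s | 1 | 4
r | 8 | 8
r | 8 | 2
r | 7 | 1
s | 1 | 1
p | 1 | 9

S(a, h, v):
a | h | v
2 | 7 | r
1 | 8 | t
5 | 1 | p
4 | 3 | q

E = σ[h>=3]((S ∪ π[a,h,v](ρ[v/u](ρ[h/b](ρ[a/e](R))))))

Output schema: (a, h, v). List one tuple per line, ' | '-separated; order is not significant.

Subexpression sizes:
  S → 4
  R → 6
  ρ[a/e](R) → 6
  ρ[h/b](ρ[a/e](R)) → 6
  ρ[v/u](ρ[h/b](ρ[a/e](R))) → 6
  π[a,h,v](ρ[v/u](ρ[h/b](ρ[a/e](R)))) → 6
  (S ∪ π[a,h,v](ρ[v/u](ρ[h/b](ρ[a/e](R))))) → 10
  σ[h>=3]((S ∪ π[a,h,v](ρ[v/u](ρ[h/b](ρ[a/e](R)))))) → 6

== RESULT ==
a | h | v
1 | 7 | r
1 | 8 | t
2 | 7 | r
2 | 8 | r
4 | 3 | q
8 | 8 | r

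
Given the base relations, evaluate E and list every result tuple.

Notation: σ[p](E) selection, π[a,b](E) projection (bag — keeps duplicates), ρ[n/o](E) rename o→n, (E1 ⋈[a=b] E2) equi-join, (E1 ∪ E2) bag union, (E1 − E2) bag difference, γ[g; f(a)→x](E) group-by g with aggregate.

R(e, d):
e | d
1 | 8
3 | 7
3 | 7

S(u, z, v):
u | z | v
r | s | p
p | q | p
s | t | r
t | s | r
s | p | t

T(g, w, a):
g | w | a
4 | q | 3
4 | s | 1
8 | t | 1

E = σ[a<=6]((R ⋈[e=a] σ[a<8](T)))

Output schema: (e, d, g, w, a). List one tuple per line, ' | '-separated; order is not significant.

Stepwise |·|:
  R → 3
  T → 3
  σ[a<8](T) → 3
  (R ⋈[e=a] σ[a<8](T)) → 4
  σ[a<=6]((R ⋈[e=a] σ[a<8](T))) → 4

== RESULT ==
e | d | g | w | a
1 | 8 | 4 | s | 1
1 | 8 | 8 | t | 1
3 | 7 | 4 | q | 3
3 | 7 | 4 | q | 3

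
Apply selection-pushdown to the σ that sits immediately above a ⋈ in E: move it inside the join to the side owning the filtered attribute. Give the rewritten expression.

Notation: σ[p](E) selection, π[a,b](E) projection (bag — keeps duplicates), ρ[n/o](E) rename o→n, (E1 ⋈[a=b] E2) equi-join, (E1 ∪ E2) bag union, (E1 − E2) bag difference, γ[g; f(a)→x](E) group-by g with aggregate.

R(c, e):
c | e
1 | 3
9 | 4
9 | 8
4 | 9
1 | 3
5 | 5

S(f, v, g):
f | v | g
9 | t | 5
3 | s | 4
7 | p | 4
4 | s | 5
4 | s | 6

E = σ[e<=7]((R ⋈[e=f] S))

σ filters on e, owned by the left side.
E' = (σ[e<=7](R) ⋈[e=f] S)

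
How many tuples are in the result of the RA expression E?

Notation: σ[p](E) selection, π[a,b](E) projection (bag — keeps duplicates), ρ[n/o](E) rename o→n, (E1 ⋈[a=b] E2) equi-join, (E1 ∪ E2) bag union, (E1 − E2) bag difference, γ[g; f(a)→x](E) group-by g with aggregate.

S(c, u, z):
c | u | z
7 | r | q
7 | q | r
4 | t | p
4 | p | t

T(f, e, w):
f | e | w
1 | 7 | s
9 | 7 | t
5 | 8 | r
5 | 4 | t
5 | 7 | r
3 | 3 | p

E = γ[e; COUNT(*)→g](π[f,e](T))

Row counts bottom-up:
  T → 6
  π[f,e](T) → 6
  γ[e; COUNT(*)→g](π[f,e](T)) → 4

|E| = 4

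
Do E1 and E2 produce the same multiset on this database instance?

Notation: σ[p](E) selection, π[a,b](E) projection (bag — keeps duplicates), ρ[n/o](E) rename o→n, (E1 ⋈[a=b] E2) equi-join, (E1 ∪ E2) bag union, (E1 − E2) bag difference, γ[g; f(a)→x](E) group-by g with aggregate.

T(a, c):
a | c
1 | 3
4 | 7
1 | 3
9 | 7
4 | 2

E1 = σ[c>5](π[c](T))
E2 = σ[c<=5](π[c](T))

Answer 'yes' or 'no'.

E1 per-node cardinality:
  T → 5
  π[c](T) → 5
  σ[c>5](π[c](T)) → 2
E2 per-node cardinality:
  T → 5
  π[c](T) → 5
  σ[c<=5](π[c](T)) → 3

E1 result:
c
7
7
E2 result:
c
2
3
3
Witness: (7,) appears 2× in E1 but 0× in E2.

no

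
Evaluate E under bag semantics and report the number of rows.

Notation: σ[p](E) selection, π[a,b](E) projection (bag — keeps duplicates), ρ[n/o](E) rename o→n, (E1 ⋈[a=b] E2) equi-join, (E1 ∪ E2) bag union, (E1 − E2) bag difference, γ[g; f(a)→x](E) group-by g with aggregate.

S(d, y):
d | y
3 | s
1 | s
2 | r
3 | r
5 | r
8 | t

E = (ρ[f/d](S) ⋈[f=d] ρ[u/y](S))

Per-node cardinality:
  S → 6
  ρ[f/d](S) → 6
  S → 6
  ρ[u/y](S) → 6
  (ρ[f/d](S) ⋈[f=d] ρ[u/y](S)) → 8

|E| = 8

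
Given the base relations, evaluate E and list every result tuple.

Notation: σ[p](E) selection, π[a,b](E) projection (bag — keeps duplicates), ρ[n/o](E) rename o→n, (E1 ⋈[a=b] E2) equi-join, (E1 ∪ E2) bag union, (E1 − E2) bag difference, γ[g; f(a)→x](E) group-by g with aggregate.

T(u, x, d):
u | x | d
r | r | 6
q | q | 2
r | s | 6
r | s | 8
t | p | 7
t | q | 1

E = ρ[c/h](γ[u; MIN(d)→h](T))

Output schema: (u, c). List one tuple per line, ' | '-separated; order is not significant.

Stepwise |·|:
  T → 6
  γ[u; MIN(d)→h](T) → 3
  ρ[c/h](γ[u; MIN(d)→h](T)) → 3

== RESULT ==
u | c
q | 2
r | 6
t | 1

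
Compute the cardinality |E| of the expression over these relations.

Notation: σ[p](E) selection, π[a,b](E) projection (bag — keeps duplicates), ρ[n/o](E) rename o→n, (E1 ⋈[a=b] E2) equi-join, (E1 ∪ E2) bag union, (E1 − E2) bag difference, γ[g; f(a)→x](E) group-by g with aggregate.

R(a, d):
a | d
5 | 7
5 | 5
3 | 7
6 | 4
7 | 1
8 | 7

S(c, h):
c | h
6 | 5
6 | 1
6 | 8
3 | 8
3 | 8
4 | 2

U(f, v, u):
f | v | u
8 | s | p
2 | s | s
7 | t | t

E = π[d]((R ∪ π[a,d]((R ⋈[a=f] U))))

Stepwise |·|:
  R → 6
  R → 6
  U → 3
  (R ⋈[a=f] U) → 2
  π[a,d]((R ⋈[a=f] U)) → 2
  (R ∪ π[a,d]((R ⋈[a=f] U))) → 8
  π[d]((R ∪ π[a,d]((R ⋈[a=f] U)))) → 8

|E| = 8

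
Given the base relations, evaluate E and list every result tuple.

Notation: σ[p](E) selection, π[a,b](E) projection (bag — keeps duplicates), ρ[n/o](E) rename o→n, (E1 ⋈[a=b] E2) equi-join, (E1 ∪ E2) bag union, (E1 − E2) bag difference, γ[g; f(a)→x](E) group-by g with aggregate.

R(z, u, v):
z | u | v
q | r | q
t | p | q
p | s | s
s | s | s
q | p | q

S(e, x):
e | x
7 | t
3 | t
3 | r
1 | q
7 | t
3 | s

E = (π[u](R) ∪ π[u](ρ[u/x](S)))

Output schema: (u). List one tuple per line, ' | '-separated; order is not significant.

Per-node cardinality:
  R → 5
  π[u](R) → 5
  S → 6
  ρ[u/x](S) → 6
  π[u](ρ[u/x](S)) → 6
  (π[u](R) ∪ π[u](ρ[u/x](S))) → 11

== RESULT ==
u
p
p
q
r
r
s
s
s
t
t
t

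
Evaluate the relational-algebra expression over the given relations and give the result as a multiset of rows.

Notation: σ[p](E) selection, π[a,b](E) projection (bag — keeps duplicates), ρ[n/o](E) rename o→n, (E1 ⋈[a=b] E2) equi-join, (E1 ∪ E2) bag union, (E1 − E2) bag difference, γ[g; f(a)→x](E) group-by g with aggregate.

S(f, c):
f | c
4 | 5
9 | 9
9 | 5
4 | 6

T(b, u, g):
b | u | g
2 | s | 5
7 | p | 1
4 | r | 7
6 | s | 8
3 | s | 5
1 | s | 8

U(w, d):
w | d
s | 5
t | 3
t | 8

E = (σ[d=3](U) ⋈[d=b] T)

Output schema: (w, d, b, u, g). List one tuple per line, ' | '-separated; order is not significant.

Per-node cardinality:
  U → 3
  σ[d=3](U) → 1
  T → 6
  (σ[d=3](U) ⋈[d=b] T) → 1

== RESULT ==
w | d | b | u | g
t | 3 | 3 | s | 5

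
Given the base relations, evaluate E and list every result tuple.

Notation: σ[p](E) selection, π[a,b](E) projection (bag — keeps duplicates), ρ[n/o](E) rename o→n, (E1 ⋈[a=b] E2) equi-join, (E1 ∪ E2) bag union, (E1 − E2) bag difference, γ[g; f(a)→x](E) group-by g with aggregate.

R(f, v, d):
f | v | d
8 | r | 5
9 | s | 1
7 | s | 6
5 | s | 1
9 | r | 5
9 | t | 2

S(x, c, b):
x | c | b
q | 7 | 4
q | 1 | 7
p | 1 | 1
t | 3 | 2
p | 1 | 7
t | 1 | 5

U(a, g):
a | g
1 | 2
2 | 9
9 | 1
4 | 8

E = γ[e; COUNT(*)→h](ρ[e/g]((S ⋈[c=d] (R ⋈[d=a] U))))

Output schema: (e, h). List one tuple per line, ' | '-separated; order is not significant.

Per-node cardinality:
  S → 6
  R → 6
  U → 4
  (R ⋈[d=a] U) → 3
  (S ⋈[c=d] (R ⋈[d=a] U)) → 8
  ρ[e/g]((S ⋈[c=d] (R ⋈[d=a] U))) → 8
  γ[e; COUNT(*)→h](ρ[e/g]((S ⋈[c=d] (R ⋈[d=a] U)))) → 1

== RESULT ==
e | h
2 | 8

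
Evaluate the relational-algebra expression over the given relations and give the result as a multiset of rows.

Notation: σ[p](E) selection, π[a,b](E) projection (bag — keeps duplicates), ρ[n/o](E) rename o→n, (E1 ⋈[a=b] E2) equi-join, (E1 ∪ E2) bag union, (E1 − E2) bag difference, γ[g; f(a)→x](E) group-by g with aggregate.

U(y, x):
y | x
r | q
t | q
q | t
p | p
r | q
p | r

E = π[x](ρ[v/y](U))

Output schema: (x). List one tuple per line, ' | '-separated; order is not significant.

Row counts bottom-up:
  U → 6
  ρ[v/y](U) → 6
  π[x](ρ[v/y](U)) → 6

== RESULT ==
x
p
q
q
q
r
t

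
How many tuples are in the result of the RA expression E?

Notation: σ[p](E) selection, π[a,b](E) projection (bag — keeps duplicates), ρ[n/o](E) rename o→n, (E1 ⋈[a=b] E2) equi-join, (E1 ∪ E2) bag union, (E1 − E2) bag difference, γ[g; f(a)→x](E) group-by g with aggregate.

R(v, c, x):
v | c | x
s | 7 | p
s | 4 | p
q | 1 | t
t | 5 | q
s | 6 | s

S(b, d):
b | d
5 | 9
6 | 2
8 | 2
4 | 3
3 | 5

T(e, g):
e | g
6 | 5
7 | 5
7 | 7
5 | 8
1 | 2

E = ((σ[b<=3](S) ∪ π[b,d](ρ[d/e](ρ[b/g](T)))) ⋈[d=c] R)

Row counts bottom-up:
  S → 5
  σ[b<=3](S) → 1
  T → 5
  ρ[b/g](T) → 5
  ρ[d/e](ρ[b/g](T)) → 5
  π[b,d](ρ[d/e](ρ[b/g](T))) → 5
  (σ[b<=3](S) ∪ π[b,d](ρ[d/e](ρ[b/g](T)))) → 6
  R → 5
  ((σ[b<=3](S) ∪ π[b,d](ρ[d/e](ρ[b/g](T)))) ⋈[d=c] R) → 6

|E| = 6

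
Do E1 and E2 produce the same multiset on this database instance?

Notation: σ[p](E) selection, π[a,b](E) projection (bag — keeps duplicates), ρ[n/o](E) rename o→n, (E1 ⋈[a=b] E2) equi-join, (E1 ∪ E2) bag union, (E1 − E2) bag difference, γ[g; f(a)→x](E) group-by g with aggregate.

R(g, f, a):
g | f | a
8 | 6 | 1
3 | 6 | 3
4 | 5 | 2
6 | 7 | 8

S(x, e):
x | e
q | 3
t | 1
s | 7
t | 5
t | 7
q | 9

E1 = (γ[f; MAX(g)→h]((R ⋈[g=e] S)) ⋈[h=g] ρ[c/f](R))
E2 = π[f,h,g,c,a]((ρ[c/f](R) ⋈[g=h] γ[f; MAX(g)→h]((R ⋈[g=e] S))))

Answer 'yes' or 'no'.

E1 subexpression sizes:
  R → 4
  S → 6
  (R ⋈[g=e] S) → 1
  γ[f; MAX(g)→h]((R ⋈[g=e] S)) → 1
  R → 4
  ρ[c/f](R) → 4
  (γ[f; MAX(g)→h]((R ⋈[g=e] S)) ⋈[h=g] ρ[c/f](R)) → 1
E2 subexpression sizes:
  R → 4
  ρ[c/f](R) → 4
  R → 4
  S → 6
  (R ⋈[g=e] S) → 1
  γ[f; MAX(g)→h]((R ⋈[g=e] S)) → 1
  (ρ[c/f](R) ⋈[g=h] γ[f; MAX(g)→h]((R ⋈[g=e] S))) → 1
  π[f,h,g,c,a]((ρ[c/f](R) ⋈[g=h] γ[f; MAX(g)→h]((R ⋈[g=e] S)))) → 1

E1 and E2 produce the same multiset:
f | h | g | c | a
6 | 3 | 3 | 6 | 3

yes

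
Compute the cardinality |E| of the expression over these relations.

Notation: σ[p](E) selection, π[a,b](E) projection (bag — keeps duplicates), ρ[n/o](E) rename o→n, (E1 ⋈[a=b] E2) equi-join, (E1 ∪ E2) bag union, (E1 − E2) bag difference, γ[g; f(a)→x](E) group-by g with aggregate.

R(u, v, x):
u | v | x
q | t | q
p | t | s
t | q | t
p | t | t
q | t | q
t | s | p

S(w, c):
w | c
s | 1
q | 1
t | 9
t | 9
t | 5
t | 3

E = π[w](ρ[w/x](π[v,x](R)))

Row counts bottom-up:
  R → 6
  π[v,x](R) → 6
  ρ[w/x](π[v,x](R)) → 6
  π[w](ρ[w/x](π[v,x](R))) → 6

|E| = 6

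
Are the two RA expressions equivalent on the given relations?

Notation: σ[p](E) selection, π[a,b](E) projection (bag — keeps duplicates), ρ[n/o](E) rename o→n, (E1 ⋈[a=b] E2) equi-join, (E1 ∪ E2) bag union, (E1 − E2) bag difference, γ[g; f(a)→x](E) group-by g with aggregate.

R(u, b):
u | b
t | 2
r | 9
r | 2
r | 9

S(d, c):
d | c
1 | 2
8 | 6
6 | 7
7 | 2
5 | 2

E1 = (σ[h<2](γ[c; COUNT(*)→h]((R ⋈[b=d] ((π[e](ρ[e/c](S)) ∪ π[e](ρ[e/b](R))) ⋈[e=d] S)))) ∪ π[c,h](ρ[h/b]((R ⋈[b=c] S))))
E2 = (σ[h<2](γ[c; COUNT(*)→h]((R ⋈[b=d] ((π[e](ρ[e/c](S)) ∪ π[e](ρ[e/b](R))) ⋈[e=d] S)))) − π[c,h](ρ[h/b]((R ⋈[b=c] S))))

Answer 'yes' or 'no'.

E1 per-node cardinality:
  R → 4
  S → 5
  ρ[e/c](S) → 5
  π[e](ρ[e/c](S)) → 5
  R → 4
  ρ[e/b](R) → 4
  π[e](ρ[e/b](R)) → 4
  (π[e](ρ[e/c](S)) ∪ π[e](ρ[e/b](R))) → 9
  S → 5
  ((π[e](ρ[e/c](S)) ∪ π[e](ρ[e/b](R))) ⋈[e=d] S) → 2
  (R ⋈[b=d] ((π[e](ρ[e/c](S)) ∪ π[e](ρ[e/b](R))) ⋈[e=d] S)) → 0
  γ[c; COUNT(*)→h]((R ⋈[b=d] ((π[e](ρ[e/c](S)) ∪ π[e](ρ[e/b](R))) ⋈[e=d] S))) → 0
  σ[h<2](γ[c; COUNT(*)→h]((R ⋈[b=d] ((π[e](ρ[e/c](S)) ∪ π[e](ρ[e/b](R))) ⋈[e=d] S)))) → 0
  R → 4
  S → 5
  (R ⋈[b=c] S) → 6
  ρ[h/b]((R ⋈[b=c] S)) → 6
  π[c,h](ρ[h/b]((R ⋈[b=c] S))) → 6
  (σ[h<2](γ[c; COUNT(*)→h]((R ⋈[b=d] ((π[e](ρ[e/c](S)) ∪ π[e](ρ[e/b](R))) ⋈[e=d] S)))) ∪ π[c,h](ρ[h/b]((R ⋈[b=c] S)))) → 6
E2 per-node cardinality:
  R → 4
  S → 5
  ρ[e/c](S) → 5
  π[e](ρ[e/c](S)) → 5
  R → 4
  ρ[e/b](R) → 4
  π[e](ρ[e/b](R)) → 4
  (π[e](ρ[e/c](S)) ∪ π[e](ρ[e/b](R))) → 9
  S → 5
  ((π[e](ρ[e/c](S)) ∪ π[e](ρ[e/b](R))) ⋈[e=d] S) → 2
  (R ⋈[b=d] ((π[e](ρ[e/c](S)) ∪ π[e](ρ[e/b](R))) ⋈[e=d] S)) → 0
  γ[c; COUNT(*)→h]((R ⋈[b=d] ((π[e](ρ[e/c](S)) ∪ π[e](ρ[e/b](R))) ⋈[e=d] S))) → 0
  σ[h<2](γ[c; COUNT(*)→h]((R ⋈[b=d] ((π[e](ρ[e/c](S)) ∪ π[e](ρ[e/b](R))) ⋈[e=d] S)))) → 0
  R → 4
  S → 5
  (R ⋈[b=c] S) → 6
  ρ[h/b]((R ⋈[b=c] S)) → 6
  π[c,h](ρ[h/b]((R ⋈[b=c] S))) → 6
  (σ[h<2](γ[c; COUNT(*)→h]((R ⋈[b=d] ((π[e](ρ[e/c](S)) ∪ π[e](ρ[e/b](R))) ⋈[e=d] S)))) − π[c,h](ρ[h/b]((R ⋈[b=c] S)))) → 0

E1 result:
c | h
2 | 2
2 | 2
2 | 2
2 | 2
2 | 2
2 | 2
E2 result:
c | h
(0 rows)
Witness: (2, 2) appears 6× in E1 but 0× in E2.

no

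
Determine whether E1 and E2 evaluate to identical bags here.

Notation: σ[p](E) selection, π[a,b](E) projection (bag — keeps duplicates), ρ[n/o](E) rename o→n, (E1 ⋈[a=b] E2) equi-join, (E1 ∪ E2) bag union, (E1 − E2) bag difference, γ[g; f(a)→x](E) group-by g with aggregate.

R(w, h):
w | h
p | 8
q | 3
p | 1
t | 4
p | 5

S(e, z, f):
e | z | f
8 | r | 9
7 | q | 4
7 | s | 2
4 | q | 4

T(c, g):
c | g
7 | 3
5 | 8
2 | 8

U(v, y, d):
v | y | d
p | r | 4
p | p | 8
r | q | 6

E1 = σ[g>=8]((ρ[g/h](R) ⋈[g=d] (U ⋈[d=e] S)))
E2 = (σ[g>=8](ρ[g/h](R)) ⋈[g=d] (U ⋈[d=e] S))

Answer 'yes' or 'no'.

E1 row counts bottom-up:
  R → 5
  ρ[g/h](R) → 5
  U → 3
  S → 4
  (U ⋈[d=e] S) → 2
  (ρ[g/h](R) ⋈[g=d] (U ⋈[d=e] S)) → 2
  σ[g>=8]((ρ[g/h](R) ⋈[g=d] (U ⋈[d=e] S))) → 1
E2 row counts bottom-up:
  R → 5
  ρ[g/h](R) → 5
  σ[g>=8](ρ[g/h](R)) → 1
  U → 3
  S → 4
  (U ⋈[d=e] S) → 2
  (σ[g>=8](ρ[g/h](R)) ⋈[g=d] (U ⋈[d=e] S)) → 1

E1 and E2 produce the same multiset:
w | g | v | y | d | e | z | f
p | 8 | p | p | 8 | 8 | r | 9

yes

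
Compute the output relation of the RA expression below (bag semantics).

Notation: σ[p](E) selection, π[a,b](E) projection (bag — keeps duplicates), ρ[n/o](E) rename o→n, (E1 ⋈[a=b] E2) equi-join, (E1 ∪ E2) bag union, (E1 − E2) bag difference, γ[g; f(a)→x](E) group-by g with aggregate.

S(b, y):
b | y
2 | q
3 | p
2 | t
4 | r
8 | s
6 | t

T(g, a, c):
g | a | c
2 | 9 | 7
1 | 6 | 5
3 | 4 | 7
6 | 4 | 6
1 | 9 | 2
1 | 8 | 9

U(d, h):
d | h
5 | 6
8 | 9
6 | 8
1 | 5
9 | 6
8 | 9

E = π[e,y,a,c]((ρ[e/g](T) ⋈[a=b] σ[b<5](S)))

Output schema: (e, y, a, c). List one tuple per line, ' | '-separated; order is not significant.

Subexpression sizes:
  T → 6
  ρ[e/g](T) → 6
  S → 6
  σ[b<5](S) → 4
  (ρ[e/g](T) ⋈[a=b] σ[b<5](S)) → 2
  π[e,y,a,c]((ρ[e/g](T) ⋈[a=b] σ[b<5](S))) → 2

== RESULT ==
e | y | a | c
3 | r | 4 | 7
6 | r | 4 | 6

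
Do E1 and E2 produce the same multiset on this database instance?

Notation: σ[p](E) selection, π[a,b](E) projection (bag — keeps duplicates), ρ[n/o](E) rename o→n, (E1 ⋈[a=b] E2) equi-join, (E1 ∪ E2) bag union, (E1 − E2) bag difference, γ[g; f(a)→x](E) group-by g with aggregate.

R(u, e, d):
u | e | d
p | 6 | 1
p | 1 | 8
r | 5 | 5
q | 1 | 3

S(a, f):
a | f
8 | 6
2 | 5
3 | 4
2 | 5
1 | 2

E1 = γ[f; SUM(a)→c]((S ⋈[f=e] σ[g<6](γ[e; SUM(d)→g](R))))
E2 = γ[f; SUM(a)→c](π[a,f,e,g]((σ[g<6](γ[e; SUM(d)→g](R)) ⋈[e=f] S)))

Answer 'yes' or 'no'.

E1 per-node cardinality:
  S → 5
  R → 4
  γ[e; SUM(d)→g](R) → 3
  σ[g<6](γ[e; SUM(d)→g](R)) → 2
  (S ⋈[f=e] σ[g<6](γ[e; SUM(d)→g](R))) → 3
  γ[f; SUM(a)→c]((S ⋈[f=e] σ[g<6](γ[e; SUM(d)→g](R)))) → 2
E2 per-node cardinality:
  R → 4
  γ[e; SUM(d)→g](R) → 3
  σ[g<6](γ[e; SUM(d)→g](R)) → 2
  S → 5
  (σ[g<6](γ[e; SUM(d)→g](R)) ⋈[e=f] S) → 3
  π[a,f,e,g]((σ[g<6](γ[e; SUM(d)→g](R)) ⋈[e=f] S)) → 3
  γ[f; SUM(a)→c](π[a,f,e,g]((σ[g<6](γ[e; SUM(d)→g](R)) ⋈[e=f] S))) → 2

E1 and E2 produce the same multiset:
f | c
5 | 4
6 | 8

yes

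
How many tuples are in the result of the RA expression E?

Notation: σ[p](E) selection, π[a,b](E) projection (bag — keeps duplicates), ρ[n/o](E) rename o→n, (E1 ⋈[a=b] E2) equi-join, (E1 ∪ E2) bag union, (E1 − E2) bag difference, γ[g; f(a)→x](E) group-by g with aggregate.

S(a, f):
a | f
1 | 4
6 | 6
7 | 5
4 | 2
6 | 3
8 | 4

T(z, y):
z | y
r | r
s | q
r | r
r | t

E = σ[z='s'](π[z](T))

Subexpression sizes:
  T → 4
  π[z](T) → 4
  σ[z='s'](π[z](T)) → 1

|E| = 1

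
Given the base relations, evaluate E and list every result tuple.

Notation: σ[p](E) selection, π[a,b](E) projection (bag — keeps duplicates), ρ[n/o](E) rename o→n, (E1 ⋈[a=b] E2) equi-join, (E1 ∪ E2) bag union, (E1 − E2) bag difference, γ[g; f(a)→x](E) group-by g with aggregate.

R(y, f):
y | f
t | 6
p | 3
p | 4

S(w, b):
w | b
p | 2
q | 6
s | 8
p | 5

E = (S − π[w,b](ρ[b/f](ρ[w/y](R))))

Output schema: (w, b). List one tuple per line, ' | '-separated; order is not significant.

Subexpression sizes:
  S → 4
  R → 3
  ρ[w/y](R) → 3
  ρ[b/f](ρ[w/y](R)) → 3
  π[w,b](ρ[b/f](ρ[w/y](R))) → 3
  (S − π[w,b](ρ[b/f](ρ[w/y](R)))) → 4

== RESULT ==
w | b
p | 2
p | 5
q | 6
s | 8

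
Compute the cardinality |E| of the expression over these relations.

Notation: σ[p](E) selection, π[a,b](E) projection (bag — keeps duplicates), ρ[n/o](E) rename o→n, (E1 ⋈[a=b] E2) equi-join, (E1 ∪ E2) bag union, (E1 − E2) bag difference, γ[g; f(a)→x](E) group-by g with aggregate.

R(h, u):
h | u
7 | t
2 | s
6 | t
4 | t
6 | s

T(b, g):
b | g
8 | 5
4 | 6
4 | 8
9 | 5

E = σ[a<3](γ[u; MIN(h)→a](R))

Subexpression sizes:
  R → 5
  γ[u; MIN(h)→a](R) → 2
  σ[a<3](γ[u; MIN(h)→a](R)) → 1

|E| = 1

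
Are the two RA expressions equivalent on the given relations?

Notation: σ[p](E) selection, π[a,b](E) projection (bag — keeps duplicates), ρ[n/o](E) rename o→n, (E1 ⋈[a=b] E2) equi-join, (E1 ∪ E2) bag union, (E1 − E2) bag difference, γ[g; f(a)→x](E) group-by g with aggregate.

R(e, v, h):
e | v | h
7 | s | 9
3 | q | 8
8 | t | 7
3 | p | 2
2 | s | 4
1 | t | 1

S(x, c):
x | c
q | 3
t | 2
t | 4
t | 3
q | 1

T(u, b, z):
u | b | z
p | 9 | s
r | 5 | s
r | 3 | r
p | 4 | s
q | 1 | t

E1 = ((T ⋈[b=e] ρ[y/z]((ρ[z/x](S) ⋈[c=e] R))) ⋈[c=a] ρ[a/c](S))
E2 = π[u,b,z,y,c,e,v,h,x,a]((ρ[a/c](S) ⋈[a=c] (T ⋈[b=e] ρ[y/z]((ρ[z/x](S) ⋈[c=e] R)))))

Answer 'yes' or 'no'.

E1 row counts bottom-up:
  T → 5
  S → 5
  ρ[z/x](S) → 5
  R → 6
  (ρ[z/x](S) ⋈[c=e] R) → 6
  ρ[y/z]((ρ[z/x](S) ⋈[c=e] R)) → 6
  (T ⋈[b=e] ρ[y/z]((ρ[z/x](S) ⋈[c=e] R))) → 5
  S → 5
  ρ[a/c](S) → 5
  ((T ⋈[b=e] ρ[y/z]((ρ[z/x](S) ⋈[c=e] R))) ⋈[c=a] ρ[a/c](S)) → 9
E2 row counts bottom-up:
  S → 5
  ρ[a/c](S) → 5
  T → 5
  S → 5
  ρ[z/x](S) → 5
  R → 6
  (ρ[z/x](S) ⋈[c=e] R) → 6
  ρ[y/z]((ρ[z/x](S) ⋈[c=e] R)) → 6
  (T ⋈[b=e] ρ[y/z]((ρ[z/x](S) ⋈[c=e] R))) → 5
  (ρ[a/c](S) ⋈[a=c] (T ⋈[b=e] ρ[y/z]((ρ[z/x](S) ⋈[c=e] R)))) → 9
  π[u,b,z,y,c,e,v,h,x,a]((ρ[a/c](S) ⋈[a=c] (T ⋈[b=e] ρ[y/z]((ρ[z/x](S) ⋈[c=e] R))))) → 9

E1 and E2 produce the same multiset:
u | b | z | y | c | e | v | h | x | a
q | 1 | t | q | 1 | 1 | t | 1 | q | 1
r | 3 | r | q | 3 | 3 | p | 2 | q | 3
r | 3 | r | q | 3 | 3 | p | 2 | t | 3
r | 3 | r | q | 3 | 3 | q | 8 | q | 3
r | 3 | r | q | 3 | 3 | q | 8 | t | 3
r | 3 | r | t | 3 | 3 | p | 2 | q | 3
r | 3 | r | t | 3 | 3 | p | 2 | t | 3
r | 3 | r | t | 3 | 3 | q | 8 | q | 3
r | 3 | r | t | 3 | 3 | q | 8 | t | 3

yes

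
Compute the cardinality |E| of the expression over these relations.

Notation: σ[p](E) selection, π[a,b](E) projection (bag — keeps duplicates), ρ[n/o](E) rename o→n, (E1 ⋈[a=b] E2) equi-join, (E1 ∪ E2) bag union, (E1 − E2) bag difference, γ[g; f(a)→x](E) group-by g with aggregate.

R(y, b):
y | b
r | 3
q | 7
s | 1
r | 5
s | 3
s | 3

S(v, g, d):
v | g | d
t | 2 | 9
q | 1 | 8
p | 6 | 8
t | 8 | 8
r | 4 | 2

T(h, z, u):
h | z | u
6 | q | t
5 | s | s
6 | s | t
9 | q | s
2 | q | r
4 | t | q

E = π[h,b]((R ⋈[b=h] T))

Stepwise |·|:
  R → 6
  T → 6
  (R ⋈[b=h] T) → 1
  π[h,b]((R ⋈[b=h] T)) → 1

|E| = 1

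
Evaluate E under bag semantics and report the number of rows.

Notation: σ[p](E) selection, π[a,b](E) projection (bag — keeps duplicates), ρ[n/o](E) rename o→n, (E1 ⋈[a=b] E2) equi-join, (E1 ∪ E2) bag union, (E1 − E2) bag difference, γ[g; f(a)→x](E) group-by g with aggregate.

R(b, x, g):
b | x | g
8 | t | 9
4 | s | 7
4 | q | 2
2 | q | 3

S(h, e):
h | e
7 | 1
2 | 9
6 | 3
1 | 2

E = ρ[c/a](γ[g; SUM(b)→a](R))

Row counts bottom-up:
  R → 4
  γ[g; SUM(b)→a](R) → 4
  ρ[c/a](γ[g; SUM(b)→a](R)) → 4

|E| = 4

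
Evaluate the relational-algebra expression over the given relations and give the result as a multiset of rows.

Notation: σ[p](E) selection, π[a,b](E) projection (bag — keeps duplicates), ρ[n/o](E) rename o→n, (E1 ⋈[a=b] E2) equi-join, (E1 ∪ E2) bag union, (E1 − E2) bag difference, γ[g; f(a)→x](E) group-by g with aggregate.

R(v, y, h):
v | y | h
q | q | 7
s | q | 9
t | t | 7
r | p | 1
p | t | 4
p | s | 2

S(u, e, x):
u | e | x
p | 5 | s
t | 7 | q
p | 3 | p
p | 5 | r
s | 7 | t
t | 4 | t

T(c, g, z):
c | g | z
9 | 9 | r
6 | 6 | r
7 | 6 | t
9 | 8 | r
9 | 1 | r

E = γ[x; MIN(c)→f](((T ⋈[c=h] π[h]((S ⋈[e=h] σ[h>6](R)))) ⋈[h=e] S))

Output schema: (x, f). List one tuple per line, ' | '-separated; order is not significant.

Per-node cardinality:
  T → 5
  S → 6
  R → 6
  σ[h>6](R) → 3
  (S ⋈[e=h] σ[h>6](R)) → 4
  π[h]((S ⋈[e=h] σ[h>6](R))) → 4
  (T ⋈[c=h] π[h]((S ⋈[e=h] σ[h>6](R)))) → 4
  S → 6
  ((T ⋈[c=h] π[h]((S ⋈[e=h] σ[h>6](R)))) ⋈[h=e] S) → 8
  γ[x; MIN(c)→f](((T ⋈[c=h] π[h]((S ⋈[e=h] σ[h>6](R)))) ⋈[h=e] S)) → 2

== RESULT ==
x | f
q | 7
t | 7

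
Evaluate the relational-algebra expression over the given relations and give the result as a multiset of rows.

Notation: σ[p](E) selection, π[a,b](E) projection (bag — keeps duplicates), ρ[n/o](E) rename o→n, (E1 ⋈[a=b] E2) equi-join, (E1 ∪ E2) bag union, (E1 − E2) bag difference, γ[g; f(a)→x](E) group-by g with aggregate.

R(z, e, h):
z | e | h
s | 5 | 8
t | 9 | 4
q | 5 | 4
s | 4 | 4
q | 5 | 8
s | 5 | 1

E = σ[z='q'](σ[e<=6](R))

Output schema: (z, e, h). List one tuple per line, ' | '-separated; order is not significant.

Subexpression sizes:
  R → 6
  σ[e<=6](R) → 5
  σ[z='q'](σ[e<=6](R)) → 2

== RESULT ==
z | e | h
q | 5 | 4
q | 5 | 8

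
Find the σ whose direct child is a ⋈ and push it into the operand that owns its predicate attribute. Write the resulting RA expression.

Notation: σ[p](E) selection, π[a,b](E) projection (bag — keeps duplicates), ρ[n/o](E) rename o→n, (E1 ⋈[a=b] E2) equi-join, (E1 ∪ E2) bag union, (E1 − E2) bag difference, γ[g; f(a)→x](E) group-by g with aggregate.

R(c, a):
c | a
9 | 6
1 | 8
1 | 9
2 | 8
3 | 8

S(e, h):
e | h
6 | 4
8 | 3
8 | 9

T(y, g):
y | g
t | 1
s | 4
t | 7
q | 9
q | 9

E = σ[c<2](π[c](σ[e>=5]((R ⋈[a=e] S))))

σ filters on e, owned by the right side.
E' = σ[c<2](π[c]((R ⋈[a=e] σ[e>=5](S))))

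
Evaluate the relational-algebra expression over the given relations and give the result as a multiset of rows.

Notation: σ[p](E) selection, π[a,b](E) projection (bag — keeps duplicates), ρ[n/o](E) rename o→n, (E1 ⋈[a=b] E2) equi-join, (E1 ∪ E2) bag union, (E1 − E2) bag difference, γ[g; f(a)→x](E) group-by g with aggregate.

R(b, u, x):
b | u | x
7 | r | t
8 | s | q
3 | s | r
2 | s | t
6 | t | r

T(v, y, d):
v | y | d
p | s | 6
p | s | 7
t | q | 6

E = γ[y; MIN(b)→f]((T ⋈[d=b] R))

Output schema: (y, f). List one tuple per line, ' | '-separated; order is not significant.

Row counts bottom-up:
  T → 3
  R → 5
  (T ⋈[d=b] R) → 3
  γ[y; MIN(b)→f]((T ⋈[d=b] R)) → 2

== RESULT ==
y | f
q | 6
s | 6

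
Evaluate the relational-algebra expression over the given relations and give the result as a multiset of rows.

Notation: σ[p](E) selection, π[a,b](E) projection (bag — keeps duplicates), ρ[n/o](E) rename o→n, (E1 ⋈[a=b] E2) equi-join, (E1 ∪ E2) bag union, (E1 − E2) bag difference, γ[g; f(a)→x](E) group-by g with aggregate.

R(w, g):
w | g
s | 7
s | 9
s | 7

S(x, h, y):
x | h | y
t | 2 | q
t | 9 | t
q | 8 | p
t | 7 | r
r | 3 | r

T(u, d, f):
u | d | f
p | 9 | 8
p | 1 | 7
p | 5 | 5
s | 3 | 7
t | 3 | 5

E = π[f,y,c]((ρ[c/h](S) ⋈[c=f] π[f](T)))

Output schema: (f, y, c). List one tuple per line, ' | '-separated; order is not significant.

Stepwise |·|:
  S → 5
  ρ[c/h](S) → 5
  T → 5
  π[f](T) → 5
  (ρ[c/h](S) ⋈[c=f] π[f](T)) → 3
  π[f,y,c]((ρ[c/h](S) ⋈[c=f] π[f](T))) → 3

== RESULT ==
f | y | c
7 | r | 7
7 | r | 7
8 | p | 8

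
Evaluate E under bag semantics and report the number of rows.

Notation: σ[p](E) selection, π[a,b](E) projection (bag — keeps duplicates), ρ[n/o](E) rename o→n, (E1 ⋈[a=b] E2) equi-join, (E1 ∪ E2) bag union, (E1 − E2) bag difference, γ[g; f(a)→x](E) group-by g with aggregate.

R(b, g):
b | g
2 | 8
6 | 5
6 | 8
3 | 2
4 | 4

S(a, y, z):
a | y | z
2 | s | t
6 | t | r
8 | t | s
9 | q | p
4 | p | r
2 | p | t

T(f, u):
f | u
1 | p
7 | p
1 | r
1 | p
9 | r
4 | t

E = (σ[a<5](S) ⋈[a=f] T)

Row counts bottom-up:
  S → 6
  σ[a<5](S) → 3
  T → 6
  (σ[a<5](S) ⋈[a=f] T) → 1

|E| = 1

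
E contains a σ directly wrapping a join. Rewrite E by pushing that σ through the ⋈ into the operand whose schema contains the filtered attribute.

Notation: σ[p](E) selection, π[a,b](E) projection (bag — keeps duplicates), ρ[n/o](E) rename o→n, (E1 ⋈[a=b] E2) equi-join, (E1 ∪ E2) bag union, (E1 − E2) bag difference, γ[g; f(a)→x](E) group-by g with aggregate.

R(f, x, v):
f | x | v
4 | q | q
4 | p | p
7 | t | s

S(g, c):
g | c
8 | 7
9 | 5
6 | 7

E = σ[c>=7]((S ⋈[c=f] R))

σ filters on c, owned by the left side.
E' = (σ[c>=7](S) ⋈[c=f] R)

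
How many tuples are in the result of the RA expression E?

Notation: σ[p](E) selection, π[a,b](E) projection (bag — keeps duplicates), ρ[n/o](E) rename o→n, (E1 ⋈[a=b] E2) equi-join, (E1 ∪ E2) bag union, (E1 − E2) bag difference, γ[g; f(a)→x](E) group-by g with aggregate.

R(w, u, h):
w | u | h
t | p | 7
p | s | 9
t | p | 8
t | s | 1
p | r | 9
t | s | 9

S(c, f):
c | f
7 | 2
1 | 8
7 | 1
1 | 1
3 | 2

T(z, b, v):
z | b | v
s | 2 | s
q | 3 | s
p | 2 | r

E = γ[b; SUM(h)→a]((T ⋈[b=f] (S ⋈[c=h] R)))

Subexpression sizes:
  T → 3
  S → 5
  R → 6
  (S ⋈[c=h] R) → 4
  (T ⋈[b=f] (S ⋈[c=h] R)) → 2
  γ[b; SUM(h)→a]((T ⋈[b=f] (S ⋈[c=h] R))) → 1

|E| = 1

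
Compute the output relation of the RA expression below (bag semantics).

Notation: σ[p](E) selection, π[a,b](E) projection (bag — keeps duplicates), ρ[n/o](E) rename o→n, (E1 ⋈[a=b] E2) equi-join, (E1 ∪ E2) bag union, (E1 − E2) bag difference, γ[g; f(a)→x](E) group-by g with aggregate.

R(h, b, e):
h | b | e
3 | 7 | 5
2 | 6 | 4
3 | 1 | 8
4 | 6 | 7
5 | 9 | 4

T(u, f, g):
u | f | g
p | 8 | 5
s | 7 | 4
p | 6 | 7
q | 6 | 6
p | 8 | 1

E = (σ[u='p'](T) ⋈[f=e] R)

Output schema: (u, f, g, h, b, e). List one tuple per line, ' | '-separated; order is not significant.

Stepwise |·|:
  T → 5
  σ[u='p'](T) → 3
  R → 5
  (σ[u='p'](T) ⋈[f=e] R) → 2

== RESULT ==
u | f | g | h | b | e
p | 8 | 1 | 3 | 1 | 8
p | 8 | 5 | 3 | 1 | 8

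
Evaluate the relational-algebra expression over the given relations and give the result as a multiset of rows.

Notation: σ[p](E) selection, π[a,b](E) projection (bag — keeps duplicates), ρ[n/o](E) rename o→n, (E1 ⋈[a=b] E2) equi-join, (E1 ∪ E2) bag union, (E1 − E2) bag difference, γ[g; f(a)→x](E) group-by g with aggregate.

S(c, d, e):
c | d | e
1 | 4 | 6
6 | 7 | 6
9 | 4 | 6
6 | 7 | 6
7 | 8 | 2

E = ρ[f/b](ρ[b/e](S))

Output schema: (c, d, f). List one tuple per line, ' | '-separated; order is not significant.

Stepwise |·|:
  S → 5
  ρ[b/e](S) → 5
  ρ[f/b](ρ[b/e](S)) → 5

== RESULT ==
c | d | f
1 | 4 | 6
6 | 7 | 6
6 | 7 | 6
7 | 8 | 2
9 | 4 | 6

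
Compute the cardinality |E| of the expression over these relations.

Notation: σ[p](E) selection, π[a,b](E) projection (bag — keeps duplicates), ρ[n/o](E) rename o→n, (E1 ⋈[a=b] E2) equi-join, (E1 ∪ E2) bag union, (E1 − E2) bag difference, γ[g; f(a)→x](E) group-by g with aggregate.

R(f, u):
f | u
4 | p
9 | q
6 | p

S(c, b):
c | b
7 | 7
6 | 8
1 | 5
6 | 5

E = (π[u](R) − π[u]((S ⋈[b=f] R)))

Stepwise |·|:
  R → 3
  π[u](R) → 3
  S → 4
  R → 3
  (S ⋈[b=f] R) → 0
  π[u]((S ⋈[b=f] R)) → 0
  (π[u](R) − π[u]((S ⋈[b=f] R))) → 3

|E| = 3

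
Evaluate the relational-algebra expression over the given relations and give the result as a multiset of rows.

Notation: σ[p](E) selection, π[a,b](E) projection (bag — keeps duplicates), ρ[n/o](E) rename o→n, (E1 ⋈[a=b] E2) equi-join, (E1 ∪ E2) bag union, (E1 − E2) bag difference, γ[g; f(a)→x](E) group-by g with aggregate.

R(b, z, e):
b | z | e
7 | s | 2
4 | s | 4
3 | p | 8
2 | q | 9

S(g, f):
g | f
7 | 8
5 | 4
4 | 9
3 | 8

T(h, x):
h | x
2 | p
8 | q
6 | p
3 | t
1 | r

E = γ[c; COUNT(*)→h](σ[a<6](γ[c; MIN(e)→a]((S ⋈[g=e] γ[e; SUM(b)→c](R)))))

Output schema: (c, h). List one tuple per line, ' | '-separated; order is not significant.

Stepwise |·|:
  S → 4
  R → 4
  γ[e; SUM(b)→c](R) → 4
  (S ⋈[g=e] γ[e; SUM(b)→c](R)) → 1
  γ[c; MIN(e)→a]((S ⋈[g=e] γ[e; SUM(b)→c](R))) → 1
  σ[a<6](γ[c; MIN(e)→a]((S ⋈[g=e] γ[e; SUM(b)→c](R)))) → 1
  γ[c; COUNT(*)→h](σ[a<6](γ[c; MIN(e)→a]((S ⋈[g=e] γ[e; SUM(b)→c](R))))) → 1

== RESULT ==
c | h
4 | 1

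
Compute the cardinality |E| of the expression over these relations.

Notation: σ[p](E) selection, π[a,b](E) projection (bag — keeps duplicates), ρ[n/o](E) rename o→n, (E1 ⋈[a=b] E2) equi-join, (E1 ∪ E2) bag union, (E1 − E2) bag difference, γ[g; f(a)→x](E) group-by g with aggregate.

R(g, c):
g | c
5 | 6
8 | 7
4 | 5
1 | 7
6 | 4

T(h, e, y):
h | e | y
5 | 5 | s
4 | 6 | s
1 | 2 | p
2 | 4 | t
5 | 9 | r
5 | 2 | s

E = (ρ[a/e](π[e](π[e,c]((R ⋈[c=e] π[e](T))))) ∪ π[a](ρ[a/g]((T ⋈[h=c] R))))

Row counts bottom-up:
  R → 5
  T → 6
  π[e](T) → 6
  (R ⋈[c=e] π[e](T)) → 3
  π[e,c]((R ⋈[c=e] π[e](T))) → 3
  π[e](π[e,c]((R ⋈[c=e] π[e](T)))) → 3
  ρ[a/e](π[e](π[e,c]((R ⋈[c=e] π[e](T))))) → 3
  T → 6
  R → 5
  (T ⋈[h=c] R) → 4
  ρ[a/g]((T ⋈[h=c] R)) → 4
  π[a](ρ[a/g]((T ⋈[h=c] R))) → 4
  (ρ[a/e](π[e](π[e,c]((R ⋈[c=e] π[e](T))))) ∪ π[a](ρ[a/g]((T ⋈[h=c] R)))) → 7

|E| = 7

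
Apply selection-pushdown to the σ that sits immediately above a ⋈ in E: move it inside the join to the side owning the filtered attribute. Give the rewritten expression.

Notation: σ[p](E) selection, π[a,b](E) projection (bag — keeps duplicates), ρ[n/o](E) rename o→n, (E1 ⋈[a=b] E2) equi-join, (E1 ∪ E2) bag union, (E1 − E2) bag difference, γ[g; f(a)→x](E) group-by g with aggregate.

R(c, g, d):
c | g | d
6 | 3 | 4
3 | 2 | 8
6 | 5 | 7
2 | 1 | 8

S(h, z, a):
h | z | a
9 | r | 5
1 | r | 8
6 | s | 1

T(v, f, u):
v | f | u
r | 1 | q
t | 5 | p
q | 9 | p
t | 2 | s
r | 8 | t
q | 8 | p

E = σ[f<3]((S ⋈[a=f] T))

σ filters on f, owned by the right side.
E' = (S ⋈[a=f] σ[f<3](T))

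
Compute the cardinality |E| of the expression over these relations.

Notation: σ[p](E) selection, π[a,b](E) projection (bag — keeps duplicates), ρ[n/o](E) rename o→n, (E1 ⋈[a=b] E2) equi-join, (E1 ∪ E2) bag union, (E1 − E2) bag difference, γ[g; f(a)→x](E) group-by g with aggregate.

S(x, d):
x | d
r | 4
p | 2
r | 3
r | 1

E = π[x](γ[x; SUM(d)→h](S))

Subexpression sizes:
  S → 4
  γ[x; SUM(d)→h](S) → 2
  π[x](γ[x; SUM(d)→h](S)) → 2

|E| = 2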